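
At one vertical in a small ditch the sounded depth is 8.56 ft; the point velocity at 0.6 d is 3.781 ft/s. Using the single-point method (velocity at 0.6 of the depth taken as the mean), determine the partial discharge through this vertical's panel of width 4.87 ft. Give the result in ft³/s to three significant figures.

158 ft³/s

v̄ = v₀.₆ = 3.781 ft/s
q = v̄ × d × w = 3.781 × 8.56 × 4.87 = 157.6 ft³/s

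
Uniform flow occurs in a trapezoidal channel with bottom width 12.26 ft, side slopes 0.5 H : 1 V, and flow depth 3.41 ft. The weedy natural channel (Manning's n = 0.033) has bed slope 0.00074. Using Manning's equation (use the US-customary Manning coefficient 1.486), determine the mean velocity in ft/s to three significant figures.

A = (b + z·y)·y = (12.26 + 0.5×3.41)×3.41 = 47.62 ft²
P = b + 2y√(1+z²) = 12.26 + 2×3.41×√(1+0.5²) = 19.88 ft
R = A/P = 47.62/19.88 = 2.395 ft
Q = (1.486/n)·A·R^(2/3)·S^(1/2) = (1.486/0.033) × 47.62 × 2.395^(2/3) × 0.00074^(1/2) = 104.4 ft³/s
V = Q/A = 104.4/47.62 = 2.193 ft/s

2.19 ft/s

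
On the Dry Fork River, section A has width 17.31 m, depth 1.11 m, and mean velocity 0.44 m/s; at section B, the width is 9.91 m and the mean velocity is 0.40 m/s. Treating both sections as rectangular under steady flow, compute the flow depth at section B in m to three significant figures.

2.13 m

Q = A₁V₁ = (17.31×1.11) × 0.44 = 8.454 m³/s
d₂ = Q/(b₂ V₂) = 8.454/(9.91×0.40) = 2.133 m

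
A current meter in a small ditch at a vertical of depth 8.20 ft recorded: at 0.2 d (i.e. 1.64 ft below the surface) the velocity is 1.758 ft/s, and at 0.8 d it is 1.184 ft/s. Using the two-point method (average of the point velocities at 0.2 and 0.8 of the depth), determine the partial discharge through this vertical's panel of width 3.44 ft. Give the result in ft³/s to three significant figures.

v̄ = (1.758 + 1.184) / 2 = 1.471 ft/s
q = v̄ × d × w = 1.471 × 8.20 × 3.44 = 41.49 ft³/s

41.5 ft³/s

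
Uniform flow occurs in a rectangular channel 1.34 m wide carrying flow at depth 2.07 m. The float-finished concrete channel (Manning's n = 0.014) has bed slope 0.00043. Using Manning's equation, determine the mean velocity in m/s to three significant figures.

A = b·y = 1.34 × 2.07 = 2.774 m²
P = b + 2y = 1.34 + 2×2.07 = 5.480 m
R = A/P = 2.774/5.480 = 0.5062 m
Q = (1/n)·A·R^(2/3)·S^(1/2) = (1/0.014) × 2.774 × 0.5062^(2/3) × 0.00043^(1/2) = 2.609 m³/s
V = Q/A = 2.609/2.774 = 0.9407 m/s

0.941 m/s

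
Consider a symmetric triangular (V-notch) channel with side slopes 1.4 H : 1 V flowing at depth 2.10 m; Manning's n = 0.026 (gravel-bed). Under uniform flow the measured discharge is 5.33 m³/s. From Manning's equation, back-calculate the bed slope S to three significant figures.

0.000621

A = z·y² = 1.4×2.10² = 6.174 m²
P = 2y√(1+z²) = 2×2.10×√(1+1.4²) = 7.226 m
R = A/P = 6.174/7.226 = 0.8544 m
S = (Q·n / (1·A·R^(2/3)))² = (5.33×0.026 / (1×6.174×0.9004))² = 0.0006214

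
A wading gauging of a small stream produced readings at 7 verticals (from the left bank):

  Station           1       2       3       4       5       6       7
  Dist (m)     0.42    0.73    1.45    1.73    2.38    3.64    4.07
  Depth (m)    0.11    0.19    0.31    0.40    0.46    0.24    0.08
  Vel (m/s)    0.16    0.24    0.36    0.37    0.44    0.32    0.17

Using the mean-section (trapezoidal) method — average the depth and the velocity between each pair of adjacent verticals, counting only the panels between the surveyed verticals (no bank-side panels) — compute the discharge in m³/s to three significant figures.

0.397 m³/s

Panel 1-2: Δb = 0.31 m, d̄ = (0.11+0.19)/2 = 0.15, v̄ = (0.16+0.24)/2 = 0.2 → q = 0.31×0.15×0.2 = 0.009300 m³/s
Panel 2-3: Δb = 0.72 m, d̄ = (0.19+0.31)/2 = 0.25, v̄ = (0.24+0.36)/2 = 0.3 → q = 0.72×0.25×0.3 = 0.05400 m³/s
Panel 3-4: Δb = 0.28 m, d̄ = (0.31+0.40)/2 = 0.355, v̄ = (0.36+0.37)/2 = 0.365 → q = 0.28×0.355×0.365 = 0.03628 m³/s
Panel 4-5: Δb = 0.65 m, d̄ = (0.40+0.46)/2 = 0.43, v̄ = (0.37+0.44)/2 = 0.405 → q = 0.65×0.43×0.405 = 0.1132 m³/s
Panel 5-6: Δb = 1.26 m, d̄ = (0.46+0.24)/2 = 0.35, v̄ = (0.44+0.32)/2 = 0.38 → q = 1.26×0.35×0.38 = 0.1676 m³/s
Panel 6-7: Δb = 0.43 m, d̄ = (0.24+0.08)/2 = 0.16, v̄ = (0.32+0.17)/2 = 0.245 → q = 0.43×0.16×0.245 = 0.01686 m³/s
Q = Σ q = 0.3972 m³/s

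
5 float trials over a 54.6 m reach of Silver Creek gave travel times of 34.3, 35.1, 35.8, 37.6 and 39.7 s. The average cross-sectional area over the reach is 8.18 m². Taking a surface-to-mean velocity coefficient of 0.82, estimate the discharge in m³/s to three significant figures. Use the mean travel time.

10.0 m³/s

t̄ = (34.3 + 35.1 + 35.8 + 37.6 + 39.7) / 5 = 36.5 s
v_surface = L / t̄ = 54.6 / 36.5 = 1.496 m/s
v_mean = 0.82 × 1.496 = 1.227 m/s
Q = A × v_mean = 8.18 × 1.227 = 10.03 m³/s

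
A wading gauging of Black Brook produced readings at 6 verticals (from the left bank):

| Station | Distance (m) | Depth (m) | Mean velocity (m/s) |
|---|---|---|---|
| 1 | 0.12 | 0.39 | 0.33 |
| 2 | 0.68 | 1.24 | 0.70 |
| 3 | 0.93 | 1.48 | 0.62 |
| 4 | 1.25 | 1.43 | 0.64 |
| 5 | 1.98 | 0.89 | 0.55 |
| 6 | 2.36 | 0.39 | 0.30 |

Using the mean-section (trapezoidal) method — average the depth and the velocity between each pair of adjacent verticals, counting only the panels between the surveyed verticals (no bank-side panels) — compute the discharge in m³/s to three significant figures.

1.36 m³/s

Panel 1-2: Δb = 0.56 m, d̄ = (0.39+1.24)/2 = 0.815, v̄ = (0.33+0.70)/2 = 0.515 → q = 0.56×0.815×0.515 = 0.2350 m³/s
Panel 2-3: Δb = 0.25 m, d̄ = (1.24+1.48)/2 = 1.36, v̄ = (0.70+0.62)/2 = 0.66 → q = 0.25×1.36×0.66 = 0.2244 m³/s
Panel 3-4: Δb = 0.32 m, d̄ = (1.48+1.43)/2 = 1.455, v̄ = (0.62+0.64)/2 = 0.63 → q = 0.32×1.455×0.63 = 0.2933 m³/s
Panel 4-5: Δb = 0.73 m, d̄ = (1.43+0.89)/2 = 1.16, v̄ = (0.64+0.55)/2 = 0.595 → q = 0.73×1.16×0.595 = 0.5038 m³/s
Panel 5-6: Δb = 0.38 m, d̄ = (0.89+0.39)/2 = 0.64, v̄ = (0.55+0.30)/2 = 0.425 → q = 0.38×0.64×0.425 = 0.1034 m³/s
Q = Σ q = 1.360 m³/s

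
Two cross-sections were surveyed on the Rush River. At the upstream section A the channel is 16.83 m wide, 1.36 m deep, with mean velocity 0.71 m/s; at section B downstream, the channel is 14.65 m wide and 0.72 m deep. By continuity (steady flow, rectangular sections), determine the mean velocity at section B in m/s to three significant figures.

1.54 m/s

Q = A₁V₁ = (16.83×1.36) × 0.71 = 16.25 m³/s
A₂ = 14.65 × 0.72 = 10.55 m²
V₂ = Q/A₂ = 16.25/10.55 = 1.541 m/s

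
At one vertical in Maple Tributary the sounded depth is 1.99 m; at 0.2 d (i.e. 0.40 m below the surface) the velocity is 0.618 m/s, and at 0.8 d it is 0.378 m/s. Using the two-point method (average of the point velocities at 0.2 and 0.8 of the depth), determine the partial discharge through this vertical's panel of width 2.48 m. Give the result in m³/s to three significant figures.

2.46 m³/s

v̄ = (0.618 + 0.378) / 2 = 0.4980 m/s
q = v̄ × d × w = 0.4980 × 1.99 × 2.48 = 2.458 m³/s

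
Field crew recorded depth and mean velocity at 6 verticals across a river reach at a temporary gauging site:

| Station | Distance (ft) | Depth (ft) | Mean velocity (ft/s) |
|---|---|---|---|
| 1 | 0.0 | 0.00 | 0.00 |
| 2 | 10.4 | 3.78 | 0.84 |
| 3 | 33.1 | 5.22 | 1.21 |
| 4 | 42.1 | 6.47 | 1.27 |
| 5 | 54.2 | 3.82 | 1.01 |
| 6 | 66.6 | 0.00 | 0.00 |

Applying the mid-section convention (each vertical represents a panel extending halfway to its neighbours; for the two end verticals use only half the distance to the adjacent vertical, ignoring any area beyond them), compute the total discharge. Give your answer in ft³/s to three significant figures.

w_2 = (33.1 − 0.0)/2 = 16.55 ft; q_2 = 0.84 × 3.78 × 16.55 = 52.55 ft³/s
w_3 = (42.1 − 10.4)/2 = 15.85 ft; q_3 = 1.21 × 5.22 × 15.85 = 100.1 ft³/s
w_4 = (54.2 − 33.1)/2 = 10.55 ft; q_4 = 1.27 × 6.47 × 10.55 = 86.69 ft³/s
w_5 = (66.6 − 42.1)/2 = 12.25 ft; q_5 = 1.01 × 3.82 × 12.25 = 47.26 ft³/s
Stations 1, 6 contribute zero (depth or velocity is 0).
Q = Σ qᵢ = 286.6 ft³/s

287 ft³/s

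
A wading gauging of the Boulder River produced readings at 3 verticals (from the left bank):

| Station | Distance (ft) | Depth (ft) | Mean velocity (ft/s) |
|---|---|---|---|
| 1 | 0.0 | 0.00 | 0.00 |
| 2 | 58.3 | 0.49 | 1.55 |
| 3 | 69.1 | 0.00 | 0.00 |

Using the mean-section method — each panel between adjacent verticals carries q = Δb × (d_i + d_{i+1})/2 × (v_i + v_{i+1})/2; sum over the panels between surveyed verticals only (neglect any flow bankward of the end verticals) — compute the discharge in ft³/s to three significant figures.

13.1 ft³/s

Panel 1-2: Δb = 58.3 ft, d̄ = (0.00+0.49)/2 = 0.245, v̄ = (0.00+1.55)/2 = 0.775 → q = 58.3×0.245×0.775 = 11.07 ft³/s
Panel 2-3: Δb = 10.8 ft, d̄ = (0.49+0.00)/2 = 0.245, v̄ = (1.55+0.00)/2 = 0.775 → q = 10.8×0.245×0.775 = 2.051 ft³/s
Q = Σ q = 13.12 ft³/s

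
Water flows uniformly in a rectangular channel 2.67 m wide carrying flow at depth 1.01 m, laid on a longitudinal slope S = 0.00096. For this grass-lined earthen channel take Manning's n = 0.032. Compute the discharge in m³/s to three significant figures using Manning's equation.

A = b·y = 2.67 × 1.01 = 2.697 m²
P = b + 2y = 2.67 + 2×1.01 = 4.690 m
R = A/P = 2.697/4.690 = 0.5750 m
Q = (1/n)·A·R^(2/3)·S^(1/2) = (1/0.032) × 2.697 × 0.5750^(2/3) × 0.00096^(1/2) = 1.805 m³/s

1.81 m³/s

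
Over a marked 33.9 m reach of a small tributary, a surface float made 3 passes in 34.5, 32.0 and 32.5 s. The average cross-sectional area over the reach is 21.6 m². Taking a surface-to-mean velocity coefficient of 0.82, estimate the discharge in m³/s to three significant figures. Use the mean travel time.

18.2 m³/s

t̄ = (34.5 + 32.0 + 32.5) / 3 = 33 s
v_surface = L / t̄ = 33.9 / 33 = 1.027 m/s
v_mean = 0.82 × 1.027 = 0.8424 m/s
Q = A × v_mean = 21.6 × 0.8424 = 18.20 m³/s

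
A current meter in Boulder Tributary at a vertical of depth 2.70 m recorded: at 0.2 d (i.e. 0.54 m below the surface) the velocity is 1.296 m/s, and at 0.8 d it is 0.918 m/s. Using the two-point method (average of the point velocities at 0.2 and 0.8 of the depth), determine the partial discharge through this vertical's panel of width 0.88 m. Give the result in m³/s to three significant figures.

2.63 m³/s

v̄ = (1.296 + 0.918) / 2 = 1.107 m/s
q = v̄ × d × w = 1.107 × 2.70 × 0.88 = 2.630 m³/s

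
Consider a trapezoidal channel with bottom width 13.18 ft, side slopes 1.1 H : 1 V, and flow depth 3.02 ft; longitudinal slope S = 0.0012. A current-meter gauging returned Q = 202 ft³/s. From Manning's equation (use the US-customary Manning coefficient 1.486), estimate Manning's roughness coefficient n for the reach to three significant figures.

A = (b + z·y)·y = (13.18 + 1.1×3.02)×3.02 = 49.84 ft²
P = b + 2y√(1+z²) = 13.18 + 2×3.02×√(1+1.1²) = 22.16 ft
R = A/P = 49.84/22.16 = 2.249 ft
n = (1.486/Q)·A·R^(2/3)·S^(1/2) = (1.486/202) × 49.84 × 1.717 × 0.03464 = 0.02180

0.0218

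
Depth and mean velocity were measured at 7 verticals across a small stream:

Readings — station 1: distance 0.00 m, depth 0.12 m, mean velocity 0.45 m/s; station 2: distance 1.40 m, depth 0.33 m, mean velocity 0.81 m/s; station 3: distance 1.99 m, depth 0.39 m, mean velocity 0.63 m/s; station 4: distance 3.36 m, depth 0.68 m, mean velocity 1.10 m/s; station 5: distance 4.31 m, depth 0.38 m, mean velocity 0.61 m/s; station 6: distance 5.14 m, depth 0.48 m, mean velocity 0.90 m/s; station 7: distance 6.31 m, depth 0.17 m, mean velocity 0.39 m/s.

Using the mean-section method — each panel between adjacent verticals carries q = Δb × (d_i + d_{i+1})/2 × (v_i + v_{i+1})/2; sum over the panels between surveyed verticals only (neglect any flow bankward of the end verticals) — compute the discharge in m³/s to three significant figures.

1.93 m³/s

Panel 1-2: Δb = 1.4 m, d̄ = (0.12+0.33)/2 = 0.225, v̄ = (0.45+0.81)/2 = 0.63 → q = 1.4×0.225×0.63 = 0.1985 m³/s
Panel 2-3: Δb = 0.59 m, d̄ = (0.33+0.39)/2 = 0.36, v̄ = (0.81+0.63)/2 = 0.72 → q = 0.59×0.36×0.72 = 0.1529 m³/s
Panel 3-4: Δb = 1.37 m, d̄ = (0.39+0.68)/2 = 0.535, v̄ = (0.63+1.10)/2 = 0.865 → q = 1.37×0.535×0.865 = 0.6340 m³/s
Panel 4-5: Δb = 0.95 m, d̄ = (0.68+0.38)/2 = 0.53, v̄ = (1.10+0.61)/2 = 0.855 → q = 0.95×0.53×0.855 = 0.4305 m³/s
Panel 5-6: Δb = 0.83 m, d̄ = (0.38+0.48)/2 = 0.43, v̄ = (0.61+0.90)/2 = 0.755 → q = 0.83×0.43×0.755 = 0.2695 m³/s
Panel 6-7: Δb = 1.17 m, d̄ = (0.48+0.17)/2 = 0.325, v̄ = (0.90+0.39)/2 = 0.645 → q = 1.17×0.325×0.645 = 0.2453 m³/s
Q = Σ q = 1.931 m³/s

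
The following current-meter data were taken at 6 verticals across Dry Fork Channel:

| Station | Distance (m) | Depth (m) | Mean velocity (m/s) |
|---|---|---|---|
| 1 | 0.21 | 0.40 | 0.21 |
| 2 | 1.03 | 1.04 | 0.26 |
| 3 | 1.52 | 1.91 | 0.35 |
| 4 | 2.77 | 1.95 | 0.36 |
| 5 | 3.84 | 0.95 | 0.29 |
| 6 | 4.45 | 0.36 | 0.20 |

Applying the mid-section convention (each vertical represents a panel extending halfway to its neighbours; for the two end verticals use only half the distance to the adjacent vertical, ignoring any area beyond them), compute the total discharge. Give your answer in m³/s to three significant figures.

1.86 m³/s

w_1 = (1.03 − 0.21)/2 = 0.41 m; q_1 = 0.21 × 0.40 × 0.41 = 0.03444 m³/s
w_2 = (1.52 − 0.21)/2 = 0.655 m; q_2 = 0.26 × 1.04 × 0.655 = 0.1771 m³/s
w_3 = (2.77 − 1.03)/2 = 0.87 m; q_3 = 0.35 × 1.91 × 0.87 = 0.5816 m³/s
w_4 = (3.84 − 1.52)/2 = 1.16 m; q_4 = 0.36 × 1.95 × 1.16 = 0.8143 m³/s
w_5 = (4.45 − 2.77)/2 = 0.84 m; q_5 = 0.29 × 0.95 × 0.84 = 0.2314 m³/s
w_6 = (4.45 − 3.84)/2 = 0.305 m; q_6 = 0.20 × 0.36 × 0.305 = 0.02196 m³/s
Q = Σ qᵢ = 1.861 m³/s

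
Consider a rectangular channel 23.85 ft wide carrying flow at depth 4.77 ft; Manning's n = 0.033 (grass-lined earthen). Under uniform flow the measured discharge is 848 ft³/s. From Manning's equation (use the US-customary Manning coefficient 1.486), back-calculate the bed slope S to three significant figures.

0.00534

A = b·y = 23.85 × 4.77 = 113.8 ft²
P = b + 2y = 23.85 + 2×4.77 = 33.39 ft
R = A/P = 113.8/33.39 = 3.407 ft
S = (Q·n / (1.486·A·R^(2/3)))² = (848×0.033 / (1.486×113.8×2.264))² = 0.005345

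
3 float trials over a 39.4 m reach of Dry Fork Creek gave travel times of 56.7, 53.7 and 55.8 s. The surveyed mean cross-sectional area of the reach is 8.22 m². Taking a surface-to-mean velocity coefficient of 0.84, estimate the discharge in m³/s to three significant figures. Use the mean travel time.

t̄ = (56.7 + 53.7 + 55.8) / 3 = 55.4 s
v_surface = L / t̄ = 39.4 / 55.4 = 0.7112 m/s
v_mean = 0.84 × 0.7112 = 0.5974 m/s
Q = A × v_mean = 8.22 × 0.5974 = 4.911 m³/s

4.91 m³/s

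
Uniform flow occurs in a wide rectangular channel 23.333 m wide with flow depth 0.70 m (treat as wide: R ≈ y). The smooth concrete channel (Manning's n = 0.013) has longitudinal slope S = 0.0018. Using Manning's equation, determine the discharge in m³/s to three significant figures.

42.0 m³/s

A = b·y = 23.333 × 0.70 = 16.33 m²
Wide channel: R ≈ y = 0.70 m
Q = (1/n)·A·R^(2/3)·S^(1/2) = (1/0.013) × 16.33 × 0.7000^(2/3) × 0.0018^(1/2) = 42.02 m³/s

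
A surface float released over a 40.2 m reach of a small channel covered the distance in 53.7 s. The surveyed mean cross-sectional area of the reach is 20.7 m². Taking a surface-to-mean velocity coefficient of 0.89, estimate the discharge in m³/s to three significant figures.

v_surface = L / t̄ = 40.2 / 53.7 = 0.7486 m/s
v_mean = 0.89 × 0.7486 = 0.6663 m/s
Q = A × v_mean = 20.7 × 0.6663 = 13.79 m³/s

13.8 m³/s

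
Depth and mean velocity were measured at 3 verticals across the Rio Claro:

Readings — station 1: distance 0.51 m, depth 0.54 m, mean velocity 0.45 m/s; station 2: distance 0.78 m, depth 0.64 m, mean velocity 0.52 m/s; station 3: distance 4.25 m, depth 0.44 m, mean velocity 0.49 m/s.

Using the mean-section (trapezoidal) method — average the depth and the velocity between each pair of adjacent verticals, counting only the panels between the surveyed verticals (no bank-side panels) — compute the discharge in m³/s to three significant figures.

Panel 1-2: Δb = 0.27 m, d̄ = (0.54+0.64)/2 = 0.59, v̄ = (0.45+0.52)/2 = 0.485 → q = 0.27×0.59×0.485 = 0.07726 m³/s
Panel 2-3: Δb = 3.47 m, d̄ = (0.64+0.44)/2 = 0.54, v̄ = (0.52+0.49)/2 = 0.505 → q = 3.47×0.54×0.505 = 0.9463 m³/s
Q = Σ q = 1.024 m³/s

1.02 m³/s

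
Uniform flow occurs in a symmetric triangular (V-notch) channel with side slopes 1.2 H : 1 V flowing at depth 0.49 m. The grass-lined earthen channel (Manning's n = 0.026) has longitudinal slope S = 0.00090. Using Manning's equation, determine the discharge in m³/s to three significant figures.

A = z·y² = 1.2×0.49² = 0.2881 m²
P = 2y√(1+z²) = 2×0.49×√(1+1.2²) = 1.531 m
R = A/P = 0.2881/1.531 = 0.1882 m
Q = (1/n)·A·R^(2/3)·S^(1/2) = (1/0.026) × 0.2881 × 0.1882^(2/3) × 0.00090^(1/2) = 0.1092 m³/s

0.109 m³/s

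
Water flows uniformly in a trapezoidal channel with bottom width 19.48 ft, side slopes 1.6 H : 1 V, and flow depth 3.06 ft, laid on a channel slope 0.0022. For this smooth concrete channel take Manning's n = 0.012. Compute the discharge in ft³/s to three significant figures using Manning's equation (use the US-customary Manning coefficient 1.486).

777 ft³/s

A = (b + z·y)·y = (19.48 + 1.6×3.06)×3.06 = 74.59 ft²
P = b + 2y√(1+z²) = 19.48 + 2×3.06×√(1+1.6²) = 31.03 ft
R = A/P = 74.59/31.03 = 2.404 ft
Q = (1.486/n)·A·R^(2/3)·S^(1/2) = (1.486/0.012) × 74.59 × 2.404^(2/3) × 0.0022^(1/2) = 777.5 ft³/s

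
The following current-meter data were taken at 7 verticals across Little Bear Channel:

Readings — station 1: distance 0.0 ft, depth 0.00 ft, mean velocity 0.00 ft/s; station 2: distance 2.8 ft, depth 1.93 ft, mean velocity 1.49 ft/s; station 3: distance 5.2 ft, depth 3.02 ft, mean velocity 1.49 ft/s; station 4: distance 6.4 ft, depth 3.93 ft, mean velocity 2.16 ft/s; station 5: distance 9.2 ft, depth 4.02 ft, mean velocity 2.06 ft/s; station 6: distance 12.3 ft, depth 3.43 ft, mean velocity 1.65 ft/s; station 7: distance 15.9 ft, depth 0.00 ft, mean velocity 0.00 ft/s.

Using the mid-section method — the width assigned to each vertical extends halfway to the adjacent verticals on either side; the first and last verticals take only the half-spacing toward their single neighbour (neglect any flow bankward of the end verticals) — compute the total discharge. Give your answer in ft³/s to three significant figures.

75.9 ft³/s

w_2 = (5.2 − 0.0)/2 = 2.6 ft; q_2 = 1.49 × 1.93 × 2.6 = 7.477 ft³/s
w_3 = (6.4 − 2.8)/2 = 1.8 ft; q_3 = 1.49 × 3.02 × 1.8 = 8.100 ft³/s
w_4 = (9.2 − 5.2)/2 = 2 ft; q_4 = 2.16 × 3.93 × 2 = 16.98 ft³/s
w_5 = (12.3 − 6.4)/2 = 2.95 ft; q_5 = 2.06 × 4.02 × 2.95 = 24.43 ft³/s
w_6 = (15.9 − 9.2)/2 = 3.35 ft; q_6 = 1.65 × 3.43 × 3.35 = 18.96 ft³/s
Stations 1, 7 contribute zero (depth or velocity is 0).
Q = Σ qᵢ = 75.94 ft³/s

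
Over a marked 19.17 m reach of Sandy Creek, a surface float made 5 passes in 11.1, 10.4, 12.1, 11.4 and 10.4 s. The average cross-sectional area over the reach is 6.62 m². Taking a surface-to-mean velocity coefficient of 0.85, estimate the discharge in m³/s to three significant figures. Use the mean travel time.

9.74 m³/s

t̄ = (11.1 + 10.4 + 12.1 + 11.4 + 10.4) / 5 = 11.08 s
v_surface = L / t̄ = 19.17 / 11.08 = 1.730 m/s
v_mean = 0.85 × 1.730 = 1.471 m/s
Q = A × v_mean = 6.62 × 1.471 = 9.736 m³/s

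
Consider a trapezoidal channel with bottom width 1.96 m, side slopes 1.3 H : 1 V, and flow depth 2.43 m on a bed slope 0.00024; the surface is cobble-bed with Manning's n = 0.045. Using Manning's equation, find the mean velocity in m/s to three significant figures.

A = (b + z·y)·y = (1.96 + 1.3×2.43)×2.43 = 12.44 m²
P = b + 2y√(1+z²) = 1.96 + 2×2.43×√(1+1.3²) = 9.931 m
R = A/P = 12.44/9.931 = 1.253 m
Q = (1/n)·A·R^(2/3)·S^(1/2) = (1/0.045) × 12.44 × 1.253^(2/3) × 0.00024^(1/2) = 4.976 m³/s
V = Q/A = 4.976/12.44 = 0.4000 m/s

0.400 m/s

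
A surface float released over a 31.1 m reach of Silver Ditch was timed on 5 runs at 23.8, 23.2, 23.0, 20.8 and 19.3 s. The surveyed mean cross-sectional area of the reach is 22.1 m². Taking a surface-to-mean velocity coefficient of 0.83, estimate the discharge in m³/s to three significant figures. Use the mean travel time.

t̄ = (23.8 + 23.2 + 23.0 + 20.8 + 19.3) / 5 = 22.02 s
v_surface = L / t̄ = 31.1 / 22.02 = 1.412 m/s
v_mean = 0.83 × 1.412 = 1.172 m/s
Q = A × v_mean = 22.1 × 1.172 = 25.91 m³/s

25.9 m³/s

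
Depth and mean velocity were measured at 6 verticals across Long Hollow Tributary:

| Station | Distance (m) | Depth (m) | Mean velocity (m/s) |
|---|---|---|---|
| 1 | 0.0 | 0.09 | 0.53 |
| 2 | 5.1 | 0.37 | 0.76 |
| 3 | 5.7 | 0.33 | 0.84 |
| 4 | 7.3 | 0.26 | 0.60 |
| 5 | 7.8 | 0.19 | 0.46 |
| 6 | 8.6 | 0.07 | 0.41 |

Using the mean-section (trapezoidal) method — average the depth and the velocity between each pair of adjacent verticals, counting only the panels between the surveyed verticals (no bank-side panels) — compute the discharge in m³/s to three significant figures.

Panel 1-2: Δb = 5.1 m, d̄ = (0.09+0.37)/2 = 0.23, v̄ = (0.53+0.76)/2 = 0.645 → q = 5.1×0.23×0.645 = 0.7566 m³/s
Panel 2-3: Δb = 0.6 m, d̄ = (0.37+0.33)/2 = 0.35, v̄ = (0.76+0.84)/2 = 0.8 → q = 0.6×0.35×0.8 = 0.1680 m³/s
Panel 3-4: Δb = 1.6 m, d̄ = (0.33+0.26)/2 = 0.295, v̄ = (0.84+0.60)/2 = 0.72 → q = 1.6×0.295×0.72 = 0.3398 m³/s
Panel 4-5: Δb = 0.5 m, d̄ = (0.26+0.19)/2 = 0.225, v̄ = (0.60+0.46)/2 = 0.53 → q = 0.5×0.225×0.53 = 0.05963 m³/s
Panel 5-6: Δb = 0.8 m, d̄ = (0.19+0.07)/2 = 0.13, v̄ = (0.46+0.41)/2 = 0.435 → q = 0.8×0.13×0.435 = 0.04524 m³/s
Q = Σ q = 1.369 m³/s

1.37 m³/s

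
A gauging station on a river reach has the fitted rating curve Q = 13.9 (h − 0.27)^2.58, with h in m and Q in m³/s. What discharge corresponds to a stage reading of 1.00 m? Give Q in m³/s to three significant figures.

Q = 13.9 × (1.00 − 0.27)^2.58 = 13.9 × 0.73^2.58 = 6.171 m³/s

6.17 m³/s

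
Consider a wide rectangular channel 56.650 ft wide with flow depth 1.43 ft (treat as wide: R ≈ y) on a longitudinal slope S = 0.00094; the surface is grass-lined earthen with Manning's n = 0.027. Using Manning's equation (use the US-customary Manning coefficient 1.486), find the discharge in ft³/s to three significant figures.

174 ft³/s

A = b·y = 56.650 × 1.43 = 81.01 ft²
Wide channel: R ≈ y = 1.43 ft
Q = (1.486/n)·A·R^(2/3)·S^(1/2) = (1.486/0.027) × 81.01 × 1.430^(2/3) × 0.00094^(1/2) = 173.5 ft³/s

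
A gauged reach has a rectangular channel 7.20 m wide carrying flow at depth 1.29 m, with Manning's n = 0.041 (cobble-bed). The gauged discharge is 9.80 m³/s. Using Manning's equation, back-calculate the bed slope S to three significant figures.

A = b·y = 7.20 × 1.29 = 9.288 m²
P = b + 2y = 7.20 + 2×1.29 = 9.780 m
R = A/P = 9.288/9.780 = 0.9497 m
S = (Q·n / (1·A·R^(2/3)))² = (9.80×0.041 / (1×9.288×0.9662))² = 0.002005

0.00200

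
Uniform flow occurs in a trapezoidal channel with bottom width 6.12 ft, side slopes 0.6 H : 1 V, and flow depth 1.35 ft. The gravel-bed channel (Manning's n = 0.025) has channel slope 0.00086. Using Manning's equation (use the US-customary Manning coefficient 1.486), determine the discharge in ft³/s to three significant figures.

16.4 ft³/s

A = (b + z·y)·y = (6.12 + 0.6×1.35)×1.35 = 9.356 ft²
P = b + 2y√(1+z²) = 6.12 + 2×1.35×√(1+0.6²) = 9.269 ft
R = A/P = 9.356/9.269 = 1.009 ft
Q = (1.486/n)·A·R^(2/3)·S^(1/2) = (1.486/0.025) × 9.356 × 1.009^(2/3) × 0.00086^(1/2) = 16.41 ft³/s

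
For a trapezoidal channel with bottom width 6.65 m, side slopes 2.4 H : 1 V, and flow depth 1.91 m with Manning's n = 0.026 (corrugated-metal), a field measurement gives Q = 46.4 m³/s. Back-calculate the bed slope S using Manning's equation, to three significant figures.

A = (b + z·y)·y = (6.65 + 2.4×1.91)×1.91 = 21.46 m²
P = b + 2y√(1+z²) = 6.65 + 2×1.91×√(1+2.4²) = 16.58 m
R = A/P = 21.46/16.58 = 1.294 m
S = (Q·n / (1·A·R^(2/3)))² = (46.4×0.026 / (1×21.46×1.187))² = 0.002242

0.00224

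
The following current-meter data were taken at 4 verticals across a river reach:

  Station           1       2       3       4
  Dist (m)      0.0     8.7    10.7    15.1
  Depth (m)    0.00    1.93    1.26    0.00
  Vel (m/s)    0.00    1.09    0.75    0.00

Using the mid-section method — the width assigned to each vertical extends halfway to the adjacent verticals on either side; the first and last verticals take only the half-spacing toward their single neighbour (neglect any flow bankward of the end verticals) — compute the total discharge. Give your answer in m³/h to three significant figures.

51400 m³/h

w_2 = (10.7 − 0.0)/2 = 5.35 m; q_2 = 1.09 × 1.93 × 5.35 = 11.25 m³/s
w_3 = (15.1 − 8.7)/2 = 3.2 m; q_3 = 0.75 × 1.26 × 3.2 = 3.024 m³/s
Stations 1, 4 contribute zero (depth or velocity is 0).
Q = Σ qᵢ = 14.28 m³/s
= 14.28 × 3600 = 51400 m³/h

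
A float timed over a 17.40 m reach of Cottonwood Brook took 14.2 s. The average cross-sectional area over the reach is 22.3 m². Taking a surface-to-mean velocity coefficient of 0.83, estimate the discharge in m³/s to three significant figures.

22.7 m³/s

v_surface = L / t̄ = 17.40 / 14.2 = 1.225 m/s
v_mean = 0.83 × 1.225 = 1.017 m/s
Q = A × v_mean = 22.3 × 1.017 = 22.68 m³/s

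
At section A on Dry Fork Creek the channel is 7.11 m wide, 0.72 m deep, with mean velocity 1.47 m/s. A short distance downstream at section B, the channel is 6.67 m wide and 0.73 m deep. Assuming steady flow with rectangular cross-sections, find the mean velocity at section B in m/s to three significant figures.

1.55 m/s

Q = A₁V₁ = (7.11×0.72) × 1.47 = 7.525 m³/s
A₂ = 6.67 × 0.73 = 4.869 m²
V₂ = Q/A₂ = 7.525/4.869 = 1.546 m/s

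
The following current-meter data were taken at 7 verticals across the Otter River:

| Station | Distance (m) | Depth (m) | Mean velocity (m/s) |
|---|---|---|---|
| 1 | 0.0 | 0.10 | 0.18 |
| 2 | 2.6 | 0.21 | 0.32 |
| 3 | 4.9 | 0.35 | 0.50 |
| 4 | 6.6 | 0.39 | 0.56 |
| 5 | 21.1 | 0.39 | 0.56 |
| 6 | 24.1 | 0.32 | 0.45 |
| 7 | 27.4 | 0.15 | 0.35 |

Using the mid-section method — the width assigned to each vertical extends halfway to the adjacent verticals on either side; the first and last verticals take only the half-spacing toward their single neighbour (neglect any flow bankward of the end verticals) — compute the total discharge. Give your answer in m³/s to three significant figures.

w_1 = (2.6 − 0.0)/2 = 1.3 m; q_1 = 0.18 × 0.10 × 1.3 = 0.02340 m³/s
w_2 = (4.9 − 0.0)/2 = 2.45 m; q_2 = 0.32 × 0.21 × 2.45 = 0.1646 m³/s
w_3 = (6.6 − 2.6)/2 = 2 m; q_3 = 0.50 × 0.35 × 2 = 0.3500 m³/s
w_4 = (21.1 − 4.9)/2 = 8.1 m; q_4 = 0.56 × 0.39 × 8.1 = 1.769 m³/s
w_5 = (24.1 − 6.6)/2 = 8.75 m; q_5 = 0.56 × 0.39 × 8.75 = 1.911 m³/s
w_6 = (27.4 − 21.1)/2 = 3.15 m; q_6 = 0.45 × 0.32 × 3.15 = 0.4536 m³/s
w_7 = (27.4 − 24.1)/2 = 1.65 m; q_7 = 0.35 × 0.15 × 1.65 = 0.08663 m³/s
Q = Σ qᵢ = 4.758 m³/s

4.76 m³/s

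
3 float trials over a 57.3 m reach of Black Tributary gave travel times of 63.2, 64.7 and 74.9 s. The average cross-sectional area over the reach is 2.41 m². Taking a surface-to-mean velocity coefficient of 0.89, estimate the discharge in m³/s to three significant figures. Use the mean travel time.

t̄ = (63.2 + 64.7 + 74.9) / 3 = 67.6 s
v_surface = L / t̄ = 57.3 / 67.6 = 0.8476 m/s
v_mean = 0.89 × 0.8476 = 0.7544 m/s
Q = A × v_mean = 2.41 × 0.7544 = 1.818 m³/s

1.82 m³/s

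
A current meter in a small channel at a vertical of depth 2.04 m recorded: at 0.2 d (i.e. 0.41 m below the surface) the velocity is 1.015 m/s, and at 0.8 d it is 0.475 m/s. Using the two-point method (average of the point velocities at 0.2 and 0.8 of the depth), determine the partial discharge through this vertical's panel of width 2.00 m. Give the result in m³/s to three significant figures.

3.04 m³/s

v̄ = (1.015 + 0.475) / 2 = 0.7450 m/s
q = v̄ × d × w = 0.7450 × 2.04 × 2.00 = 3.040 m³/s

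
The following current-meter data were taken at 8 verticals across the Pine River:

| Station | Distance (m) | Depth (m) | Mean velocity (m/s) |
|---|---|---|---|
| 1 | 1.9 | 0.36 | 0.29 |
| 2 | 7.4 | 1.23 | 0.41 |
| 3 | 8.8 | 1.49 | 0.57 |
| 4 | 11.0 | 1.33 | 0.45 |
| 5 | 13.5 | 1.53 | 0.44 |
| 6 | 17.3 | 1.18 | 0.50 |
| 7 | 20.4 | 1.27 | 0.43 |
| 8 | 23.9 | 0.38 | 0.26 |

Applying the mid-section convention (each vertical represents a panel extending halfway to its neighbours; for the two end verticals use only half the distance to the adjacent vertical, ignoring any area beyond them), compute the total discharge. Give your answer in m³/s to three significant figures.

w_1 = (7.4 − 1.9)/2 = 2.75 m; q_1 = 0.29 × 0.36 × 2.75 = 0.2871 m³/s
w_2 = (8.8 − 1.9)/2 = 3.45 m; q_2 = 0.41 × 1.23 × 3.45 = 1.740 m³/s
w_3 = (11.0 − 7.4)/2 = 1.8 m; q_3 = 0.57 × 1.49 × 1.8 = 1.529 m³/s
w_4 = (13.5 − 8.8)/2 = 2.35 m; q_4 = 0.45 × 1.33 × 2.35 = 1.406 m³/s
w_5 = (17.3 − 11.0)/2 = 3.15 m; q_5 = 0.44 × 1.53 × 3.15 = 2.121 m³/s
w_6 = (20.4 − 13.5)/2 = 3.45 m; q_6 = 0.50 × 1.18 × 3.45 = 2.036 m³/s
w_7 = (23.9 − 17.3)/2 = 3.3 m; q_7 = 0.43 × 1.27 × 3.3 = 1.802 m³/s
w_8 = (23.9 − 20.4)/2 = 1.75 m; q_8 = 0.26 × 0.38 × 1.75 = 0.1729 m³/s
Q = Σ qᵢ = 11.09 m³/s

11.1 m³/s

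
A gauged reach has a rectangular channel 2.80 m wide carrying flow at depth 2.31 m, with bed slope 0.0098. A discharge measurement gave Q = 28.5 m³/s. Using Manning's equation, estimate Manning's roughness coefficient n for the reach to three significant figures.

A = b·y = 2.80 × 2.31 = 6.468 m²
P = b + 2y = 2.80 + 2×2.31 = 7.420 m
R = A/P = 6.468/7.420 = 0.8717 m
n = (1/Q)·A·R^(2/3)·S^(1/2) = (1/28.5) × 6.468 × 0.9125 × 0.09899 = 0.02050

0.0205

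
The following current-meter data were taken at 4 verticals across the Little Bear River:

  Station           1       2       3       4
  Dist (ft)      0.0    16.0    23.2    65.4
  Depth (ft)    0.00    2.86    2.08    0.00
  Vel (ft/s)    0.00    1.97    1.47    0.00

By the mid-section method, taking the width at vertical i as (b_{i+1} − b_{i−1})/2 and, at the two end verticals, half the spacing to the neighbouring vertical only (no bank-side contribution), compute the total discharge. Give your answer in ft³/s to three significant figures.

w_2 = (23.2 − 0.0)/2 = 11.6 ft; q_2 = 1.97 × 2.86 × 11.6 = 65.36 ft³/s
w_3 = (65.4 − 16.0)/2 = 24.7 ft; q_3 = 1.47 × 2.08 × 24.7 = 75.52 ft³/s
Stations 1, 4 contribute zero (depth or velocity is 0).
Q = Σ qᵢ = 140.9 ft³/s

141 ft³/s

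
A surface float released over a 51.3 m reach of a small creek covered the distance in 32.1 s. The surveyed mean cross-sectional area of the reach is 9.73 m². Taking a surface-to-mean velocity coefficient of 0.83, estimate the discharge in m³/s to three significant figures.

12.9 m³/s

v_surface = L / t̄ = 51.3 / 32.1 = 1.598 m/s
v_mean = 0.83 × 1.598 = 1.326 m/s
Q = A × v_mean = 9.73 × 1.326 = 12.91 m³/s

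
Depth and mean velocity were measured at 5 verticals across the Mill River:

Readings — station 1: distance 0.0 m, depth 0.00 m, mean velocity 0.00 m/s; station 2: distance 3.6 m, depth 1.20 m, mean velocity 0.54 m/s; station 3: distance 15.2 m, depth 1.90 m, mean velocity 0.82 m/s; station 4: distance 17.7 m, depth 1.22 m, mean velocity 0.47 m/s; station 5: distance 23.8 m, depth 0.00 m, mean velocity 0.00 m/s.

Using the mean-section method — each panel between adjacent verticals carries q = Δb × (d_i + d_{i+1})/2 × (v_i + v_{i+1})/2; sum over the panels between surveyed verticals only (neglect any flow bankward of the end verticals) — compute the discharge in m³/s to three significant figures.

Panel 1-2: Δb = 3.6 m, d̄ = (0.00+1.20)/2 = 0.6, v̄ = (0.00+0.54)/2 = 0.27 → q = 3.6×0.6×0.27 = 0.5832 m³/s
Panel 2-3: Δb = 11.6 m, d̄ = (1.20+1.90)/2 = 1.55, v̄ = (0.54+0.82)/2 = 0.68 → q = 11.6×1.55×0.68 = 12.23 m³/s
Panel 3-4: Δb = 2.5 m, d̄ = (1.90+1.22)/2 = 1.56, v̄ = (0.82+0.47)/2 = 0.645 → q = 2.5×1.56×0.645 = 2.516 m³/s
Panel 4-5: Δb = 6.1 m, d̄ = (1.22+0.00)/2 = 0.61, v̄ = (0.47+0.00)/2 = 0.235 → q = 6.1×0.61×0.235 = 0.8744 m³/s
Q = Σ q = 16.20 m³/s

16.2 m³/s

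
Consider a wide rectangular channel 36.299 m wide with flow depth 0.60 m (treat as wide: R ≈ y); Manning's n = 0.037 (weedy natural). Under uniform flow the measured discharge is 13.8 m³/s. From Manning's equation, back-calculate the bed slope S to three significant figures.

0.00109

A = b·y = 36.299 × 0.60 = 21.78 m²
Wide channel: R ≈ y = 0.60 m
S = (Q·n / (1·A·R^(2/3)))² = (13.8×0.037 / (1×21.78×0.7114))² = 0.001086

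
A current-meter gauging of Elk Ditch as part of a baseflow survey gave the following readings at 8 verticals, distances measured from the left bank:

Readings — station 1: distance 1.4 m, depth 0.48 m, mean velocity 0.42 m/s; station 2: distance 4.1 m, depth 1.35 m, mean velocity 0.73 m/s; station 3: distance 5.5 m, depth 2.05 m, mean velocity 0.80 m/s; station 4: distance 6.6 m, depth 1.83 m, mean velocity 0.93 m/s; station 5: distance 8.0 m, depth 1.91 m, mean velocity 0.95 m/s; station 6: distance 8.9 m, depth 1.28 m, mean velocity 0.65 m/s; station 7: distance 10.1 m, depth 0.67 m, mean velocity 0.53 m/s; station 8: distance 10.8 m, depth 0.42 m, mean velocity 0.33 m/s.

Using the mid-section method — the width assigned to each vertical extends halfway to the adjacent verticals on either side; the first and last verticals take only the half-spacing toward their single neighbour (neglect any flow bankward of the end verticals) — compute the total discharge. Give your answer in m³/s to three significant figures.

w_1 = (4.1 − 1.4)/2 = 1.35 m; q_1 = 0.42 × 0.48 × 1.35 = 0.2722 m³/s
w_2 = (5.5 − 1.4)/2 = 2.05 m; q_2 = 0.73 × 1.35 × 2.05 = 2.020 m³/s
w_3 = (6.6 − 4.1)/2 = 1.25 m; q_3 = 0.80 × 2.05 × 1.25 = 2.050 m³/s
w_4 = (8.0 − 5.5)/2 = 1.25 m; q_4 = 0.93 × 1.83 × 1.25 = 2.127 m³/s
w_5 = (8.9 − 6.6)/2 = 1.15 m; q_5 = 0.95 × 1.91 × 1.15 = 2.087 m³/s
w_6 = (10.1 − 8.0)/2 = 1.05 m; q_6 = 0.65 × 1.28 × 1.05 = 0.8736 m³/s
w_7 = (10.8 − 8.9)/2 = 0.95 m; q_7 = 0.53 × 0.67 × 0.95 = 0.3373 m³/s
w_8 = (10.8 − 10.1)/2 = 0.35 m; q_8 = 0.33 × 0.42 × 0.35 = 0.04851 m³/s
Q = Σ qᵢ = 9.816 m³/s

9.82 m³/s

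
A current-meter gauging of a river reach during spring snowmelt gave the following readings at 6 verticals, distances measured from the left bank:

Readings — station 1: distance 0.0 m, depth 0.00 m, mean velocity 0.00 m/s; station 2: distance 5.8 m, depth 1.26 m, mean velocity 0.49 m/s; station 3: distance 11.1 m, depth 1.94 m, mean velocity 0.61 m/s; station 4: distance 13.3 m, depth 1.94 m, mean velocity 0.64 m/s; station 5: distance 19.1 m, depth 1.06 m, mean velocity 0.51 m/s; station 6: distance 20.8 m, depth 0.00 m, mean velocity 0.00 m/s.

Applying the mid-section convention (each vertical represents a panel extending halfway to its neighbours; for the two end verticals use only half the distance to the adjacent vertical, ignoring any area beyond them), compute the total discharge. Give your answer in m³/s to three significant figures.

w_2 = (11.1 − 0.0)/2 = 5.55 m; q_2 = 0.49 × 1.26 × 5.55 = 3.427 m³/s
w_3 = (13.3 − 5.8)/2 = 3.75 m; q_3 = 0.61 × 1.94 × 3.75 = 4.438 m³/s
w_4 = (19.1 − 11.1)/2 = 4 m; q_4 = 0.64 × 1.94 × 4 = 4.966 m³/s
w_5 = (20.8 − 13.3)/2 = 3.75 m; q_5 = 0.51 × 1.06 × 3.75 = 2.027 m³/s
Stations 1, 6 contribute zero (depth or velocity is 0).
Q = Σ qᵢ = 14.86 m³/s

14.9 m³/s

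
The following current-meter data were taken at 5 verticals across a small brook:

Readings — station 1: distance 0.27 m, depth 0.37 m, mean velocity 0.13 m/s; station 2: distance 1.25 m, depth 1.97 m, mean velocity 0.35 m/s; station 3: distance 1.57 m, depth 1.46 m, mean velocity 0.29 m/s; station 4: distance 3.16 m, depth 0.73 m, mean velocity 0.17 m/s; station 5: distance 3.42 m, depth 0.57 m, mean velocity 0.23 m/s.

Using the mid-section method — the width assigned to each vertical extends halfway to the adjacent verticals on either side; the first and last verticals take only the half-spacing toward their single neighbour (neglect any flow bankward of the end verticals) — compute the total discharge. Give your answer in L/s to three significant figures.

1010 L/s

w_1 = (1.25 − 0.27)/2 = 0.49 m; q_1 = 0.13 × 0.37 × 0.49 = 0.02357 m³/s
w_2 = (1.57 − 0.27)/2 = 0.65 m; q_2 = 0.35 × 1.97 × 0.65 = 0.4482 m³/s
w_3 = (3.16 − 1.25)/2 = 0.955 m; q_3 = 0.29 × 1.46 × 0.955 = 0.4043 m³/s
w_4 = (3.42 − 1.57)/2 = 0.925 m; q_4 = 0.17 × 0.73 × 0.925 = 0.1148 m³/s
w_5 = (3.42 − 3.16)/2 = 0.13 m; q_5 = 0.23 × 0.57 × 0.13 = 0.01704 m³/s
Q = Σ qᵢ = 1.008 m³/s
= 1.008 × 1000 = 1008 L/s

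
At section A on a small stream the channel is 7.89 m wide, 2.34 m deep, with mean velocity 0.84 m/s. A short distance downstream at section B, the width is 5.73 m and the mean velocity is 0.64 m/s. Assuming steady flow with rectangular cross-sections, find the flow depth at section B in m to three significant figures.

Q = A₁V₁ = (7.89×2.34) × 0.84 = 15.51 m³/s
d₂ = Q/(b₂ V₂) = 15.51/(5.73×0.64) = 4.229 m

4.23 m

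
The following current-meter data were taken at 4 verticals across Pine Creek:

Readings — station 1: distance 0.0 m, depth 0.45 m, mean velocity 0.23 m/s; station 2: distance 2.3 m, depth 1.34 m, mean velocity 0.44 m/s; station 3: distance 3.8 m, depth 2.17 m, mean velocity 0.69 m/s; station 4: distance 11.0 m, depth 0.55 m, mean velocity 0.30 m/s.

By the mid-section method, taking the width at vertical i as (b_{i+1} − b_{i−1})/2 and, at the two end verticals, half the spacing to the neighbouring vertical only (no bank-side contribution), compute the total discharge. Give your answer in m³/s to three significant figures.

8.35 m³/s

w_1 = (2.3 − 0.0)/2 = 1.15 m; q_1 = 0.23 × 0.45 × 1.15 = 0.1190 m³/s
w_2 = (3.8 − 0.0)/2 = 1.9 m; q_2 = 0.44 × 1.34 × 1.9 = 1.120 m³/s
w_3 = (11.0 − 2.3)/2 = 4.35 m; q_3 = 0.69 × 2.17 × 4.35 = 6.513 m³/s
w_4 = (11.0 − 3.8)/2 = 3.6 m; q_4 = 0.30 × 0.55 × 3.6 = 0.5940 m³/s
Q = Σ qᵢ = 8.347 m³/s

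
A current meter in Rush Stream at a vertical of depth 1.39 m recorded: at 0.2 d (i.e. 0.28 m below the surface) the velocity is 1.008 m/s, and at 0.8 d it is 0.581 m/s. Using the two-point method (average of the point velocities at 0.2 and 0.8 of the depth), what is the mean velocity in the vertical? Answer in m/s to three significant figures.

0.795 m/s

v̄ = (1.008 + 0.581) / 2 = 0.7945 m/s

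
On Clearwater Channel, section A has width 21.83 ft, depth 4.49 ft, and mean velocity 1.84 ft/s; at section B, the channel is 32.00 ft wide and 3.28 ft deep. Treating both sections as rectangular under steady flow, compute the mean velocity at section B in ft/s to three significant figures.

Q = A₁V₁ = (21.83×4.49) × 1.84 = 180.4 ft³/s
A₂ = 32.00 × 3.28 = 105.0 ft²
V₂ = Q/A₂ = 180.4/105.0 = 1.718 ft/s

1.72 ft/s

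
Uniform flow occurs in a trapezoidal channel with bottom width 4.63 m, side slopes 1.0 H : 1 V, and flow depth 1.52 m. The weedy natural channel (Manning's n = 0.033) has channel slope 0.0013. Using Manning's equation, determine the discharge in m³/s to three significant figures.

10.5 m³/s

A = (b + z·y)·y = (4.63 + 1.0×1.52)×1.52 = 9.348 m²
P = b + 2y√(1+z²) = 4.63 + 2×1.52×√(1+1.0²) = 8.929 m
R = A/P = 9.348/8.929 = 1.047 m
Q = (1/n)·A·R^(2/3)·S^(1/2) = (1/0.033) × 9.348 × 1.047^(2/3) × 0.0013^(1/2) = 10.53 m³/s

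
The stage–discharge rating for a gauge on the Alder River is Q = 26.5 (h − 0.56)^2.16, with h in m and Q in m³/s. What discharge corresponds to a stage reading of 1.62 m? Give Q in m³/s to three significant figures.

30.1 m³/s

Q = 26.5 × (1.62 − 0.56)^2.16 = 26.5 × 1.06^2.16 = 30.05 m³/s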